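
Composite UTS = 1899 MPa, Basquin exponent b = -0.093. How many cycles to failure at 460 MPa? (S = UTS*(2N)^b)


N = 0.5 * (S/UTS)^(1/b) = 0.5 * (460/1899)^(1/-0.093) = 2.0899e+06 cycles

2.0899e+06 cycles


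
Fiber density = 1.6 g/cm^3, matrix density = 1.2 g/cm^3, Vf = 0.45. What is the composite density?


rho_c = rho_f*Vf + rho_m*(1-Vf) = 1.6*0.45 + 1.2*0.55 = 1.38 g/cm^3

1.38 g/cm^3


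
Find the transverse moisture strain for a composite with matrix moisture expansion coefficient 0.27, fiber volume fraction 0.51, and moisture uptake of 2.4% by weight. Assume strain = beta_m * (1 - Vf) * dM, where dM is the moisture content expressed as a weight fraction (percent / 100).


dM = 2.4/100 = 0.024
strain = beta_m * (1-Vf) * dM = 0.27 * 0.49 * 0.024 = 0.0031752

0.0031752


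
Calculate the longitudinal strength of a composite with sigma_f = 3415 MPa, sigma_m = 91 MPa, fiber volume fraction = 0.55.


sigma_1 = sigma_f*Vf + sigma_m*(1-Vf) = 3415*0.55 + 91*0.45 = 1919.2 MPa

1919.2 MPa


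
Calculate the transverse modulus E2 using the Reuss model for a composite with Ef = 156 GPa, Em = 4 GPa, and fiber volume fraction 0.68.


1/E2 = Vf/Ef + (1-Vf)/Em = 0.68/156 + 0.32/4
E2 = 11.85 GPa

11.85 GPa


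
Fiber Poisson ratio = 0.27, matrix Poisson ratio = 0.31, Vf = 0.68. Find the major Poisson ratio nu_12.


nu_12 = nu_f*Vf + nu_m*(1-Vf) = 0.27*0.68 + 0.31*0.32 = 0.2828

0.2828


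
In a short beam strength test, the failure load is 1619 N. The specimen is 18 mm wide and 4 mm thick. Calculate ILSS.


ILSS = 3F/(4bh) = 3*1619/(4*18*4) = 16.86 MPa

16.86 MPa


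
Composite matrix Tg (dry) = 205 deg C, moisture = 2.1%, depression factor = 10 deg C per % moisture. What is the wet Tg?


Tg_wet = Tg_dry - k*moisture = 205 - 10*2.1 = 184.0 deg C

184.0 deg C


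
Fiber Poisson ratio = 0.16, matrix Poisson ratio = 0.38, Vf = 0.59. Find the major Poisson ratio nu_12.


nu_12 = nu_f*Vf + nu_m*(1-Vf) = 0.16*0.59 + 0.38*0.41 = 0.2502

0.2502


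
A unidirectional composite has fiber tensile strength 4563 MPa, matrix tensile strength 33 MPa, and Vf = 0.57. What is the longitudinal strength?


sigma_1 = sigma_f*Vf + sigma_m*(1-Vf) = 4563*0.57 + 33*0.43 = 2615.1 MPa

2615.1 MPa


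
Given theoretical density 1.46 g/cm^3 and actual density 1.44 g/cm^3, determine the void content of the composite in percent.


Void% = (rho_theo - rho_actual)/rho_theo * 100 = (1.46 - 1.44)/1.46 * 100 = 1.37%

1.37%


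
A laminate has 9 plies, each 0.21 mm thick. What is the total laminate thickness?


h = n * t_ply = 9 * 0.21 = 1.89 mm

1.89 mm


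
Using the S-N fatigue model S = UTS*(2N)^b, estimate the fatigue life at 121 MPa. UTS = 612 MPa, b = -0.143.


N = 0.5 * (S/UTS)^(1/b) = 0.5 * (121/612)^(1/-0.143) = 41860.9931 cycles

41860.9931 cycles


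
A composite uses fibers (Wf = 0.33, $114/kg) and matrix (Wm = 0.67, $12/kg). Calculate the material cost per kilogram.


Cost = cost_f*Wf + cost_m*Wm = 114*0.33 + 12*0.67 = $45.66/kg

$45.66/kg


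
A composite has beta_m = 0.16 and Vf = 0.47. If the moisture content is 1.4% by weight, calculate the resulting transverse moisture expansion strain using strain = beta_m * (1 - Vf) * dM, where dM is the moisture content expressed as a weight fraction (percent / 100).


dM = 1.4/100 = 0.014
strain = beta_m * (1-Vf) * dM = 0.16 * 0.53 * 0.014 = 0.0011872

0.0011872


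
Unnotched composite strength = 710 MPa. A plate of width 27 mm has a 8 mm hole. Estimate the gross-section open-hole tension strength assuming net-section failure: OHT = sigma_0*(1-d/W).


OHT = sigma_0*(1-d/W) = 710*(1-8/27) = 499.6 MPa

499.6 MPa


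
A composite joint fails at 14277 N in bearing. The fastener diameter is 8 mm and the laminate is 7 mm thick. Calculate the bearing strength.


sigma_br = F/(d*h) = 14277/(8*7) = 254.9 MPa

254.9 MPa


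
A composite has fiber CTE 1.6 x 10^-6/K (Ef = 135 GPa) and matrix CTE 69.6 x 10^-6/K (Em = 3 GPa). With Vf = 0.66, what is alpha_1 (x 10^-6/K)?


E1 = Ef*Vf + Em*(1-Vf) = 90.12
alpha_1 = (alpha_f*Ef*Vf + alpha_m*Em*(1-Vf))/E1 = 2.37 x 10^-6/K

2.37 x 10^-6/K


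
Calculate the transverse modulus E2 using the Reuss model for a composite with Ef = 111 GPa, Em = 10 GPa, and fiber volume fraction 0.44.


1/E2 = Vf/Ef + (1-Vf)/Em = 0.44/111 + 0.56/10
E2 = 16.68 GPa

16.68 GPa


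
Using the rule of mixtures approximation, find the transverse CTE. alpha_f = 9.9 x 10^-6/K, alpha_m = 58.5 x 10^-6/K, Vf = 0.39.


alpha_2 = alpha_f*Vf + alpha_m*(1-Vf) = 9.9*0.39 + 58.5*0.61 = 39.5 x 10^-6/K

39.5 x 10^-6/K


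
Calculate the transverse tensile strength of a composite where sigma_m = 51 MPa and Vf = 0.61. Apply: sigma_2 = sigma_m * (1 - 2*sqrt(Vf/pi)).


factor = 1 - 2*sqrt(0.61/pi) = 0.1187
sigma_2 = 51 * 0.1187 = 6.05 MPa

6.05 MPa


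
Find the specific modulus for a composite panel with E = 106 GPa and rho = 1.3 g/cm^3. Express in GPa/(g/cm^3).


Specific stiffness = E/rho = 106/1.3 = 81.5 GPa/(g/cm^3)

81.5 GPa/(g/cm^3)


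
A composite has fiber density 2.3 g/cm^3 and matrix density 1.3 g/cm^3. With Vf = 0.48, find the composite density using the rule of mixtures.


rho_c = rho_f*Vf + rho_m*(1-Vf) = 2.3*0.48 + 1.3*0.52 = 1.78 g/cm^3

1.78 g/cm^3


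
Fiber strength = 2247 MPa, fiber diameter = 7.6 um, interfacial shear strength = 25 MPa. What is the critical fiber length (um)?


Lc = sigma_f * d / (2 * tau_i) = 2247 * 7.6 / (2 * 25) = 341.5 um

341.5 um


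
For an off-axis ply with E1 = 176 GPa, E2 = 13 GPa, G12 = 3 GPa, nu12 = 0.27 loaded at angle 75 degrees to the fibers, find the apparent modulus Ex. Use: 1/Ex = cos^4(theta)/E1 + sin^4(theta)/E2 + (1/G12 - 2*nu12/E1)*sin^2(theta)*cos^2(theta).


cos^4(75) = 0.004487, sin^4(75) = 0.870513, sin^2(75)*cos^2(75) = 0.0625
1/G12 - 2*nu12/E1 = 1/3 - 2*0.27/176 = 0.330265 GPa^-1
1/Ex = 0.004487/176 + 0.870513/13 + 0.330265*0.0625 = 0.0876296 GPa^-1
Ex = 11.41 GPa

11.41 GPa


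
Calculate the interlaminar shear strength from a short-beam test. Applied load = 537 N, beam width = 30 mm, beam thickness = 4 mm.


ILSS = 3F/(4bh) = 3*537/(4*30*4) = 3.36 MPa

3.36 MPa


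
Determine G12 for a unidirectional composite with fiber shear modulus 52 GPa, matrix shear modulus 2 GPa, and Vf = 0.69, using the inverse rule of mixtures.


1/G12 = Vf/Gf + (1-Vf)/Gm = 0.69/52 + 0.31/2
G12 = 5.94 GPa

5.94 GPa


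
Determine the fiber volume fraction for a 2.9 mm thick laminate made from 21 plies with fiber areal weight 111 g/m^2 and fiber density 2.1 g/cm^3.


Vf = n * FAW / (rho_f * h * 1000) = 21 * 111 / (2.1 * 2.9 * 1000) = 0.3828

0.3828


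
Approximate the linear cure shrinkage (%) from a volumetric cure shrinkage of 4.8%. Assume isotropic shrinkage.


Linear shrinkage ≈ vol_shrink/3 = 4.8/3 = 1.6%

1.6%


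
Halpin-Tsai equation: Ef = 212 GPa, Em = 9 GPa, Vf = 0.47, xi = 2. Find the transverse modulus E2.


eta = (Ef/Em - 1)/(Ef/Em + xi) = (23.5556 - 1)/(23.5556 + 2) = 0.8826
E2 = Em*(1+xi*eta*Vf)/(1-eta*Vf) = 28.14 GPa

28.14 GPa


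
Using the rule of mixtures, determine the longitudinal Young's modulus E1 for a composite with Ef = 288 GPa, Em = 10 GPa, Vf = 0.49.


E1 = Ef*Vf + Em*(1-Vf) = 288*0.49 + 10*0.51 = 146.22 GPa

146.22 GPa


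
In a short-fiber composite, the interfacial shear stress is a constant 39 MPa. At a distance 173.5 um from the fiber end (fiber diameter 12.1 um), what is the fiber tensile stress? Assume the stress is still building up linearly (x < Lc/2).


Force balance: sigma_f * (pi*d^2/4) = tau * (pi*d) * x  ->  sigma_f = 4 * tau * x / d
sigma_f = 4 * 39 * 173.5 / 12.1 = 2236.9 MPa

2236.9 MPa


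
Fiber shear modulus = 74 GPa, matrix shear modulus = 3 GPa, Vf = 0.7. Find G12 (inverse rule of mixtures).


1/G12 = Vf/Gf + (1-Vf)/Gm = 0.7/74 + 0.3/3
G12 = 9.14 GPa

9.14 GPa


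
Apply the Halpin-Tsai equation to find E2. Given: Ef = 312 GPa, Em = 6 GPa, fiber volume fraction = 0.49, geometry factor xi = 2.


eta = (Ef/Em - 1)/(Ef/Em + xi) = (52.0 - 1)/(52.0 + 2) = 0.9444
E2 = Em*(1+xi*eta*Vf)/(1-eta*Vf) = 21.51 GPa

21.51 GPa


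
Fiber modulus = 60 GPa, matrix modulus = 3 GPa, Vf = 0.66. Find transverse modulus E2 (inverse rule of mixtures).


1/E2 = Vf/Ef + (1-Vf)/Em = 0.66/60 + 0.34/3
E2 = 8.04 GPa

8.04 GPa


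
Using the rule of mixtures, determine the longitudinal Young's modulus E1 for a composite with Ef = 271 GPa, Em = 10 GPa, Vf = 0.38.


E1 = Ef*Vf + Em*(1-Vf) = 271*0.38 + 10*0.62 = 109.18 GPa

109.18 GPa


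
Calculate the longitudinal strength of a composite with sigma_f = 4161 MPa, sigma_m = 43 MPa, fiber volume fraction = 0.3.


sigma_1 = sigma_f*Vf + sigma_m*(1-Vf) = 4161*0.3 + 43*0.7 = 1278.4 MPa

1278.4 MPa


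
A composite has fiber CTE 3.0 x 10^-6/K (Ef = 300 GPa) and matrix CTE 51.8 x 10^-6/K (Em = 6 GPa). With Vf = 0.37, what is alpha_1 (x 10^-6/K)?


E1 = Ef*Vf + Em*(1-Vf) = 114.78
alpha_1 = (alpha_f*Ef*Vf + alpha_m*Em*(1-Vf))/E1 = 4.61 x 10^-6/K

4.61 x 10^-6/K


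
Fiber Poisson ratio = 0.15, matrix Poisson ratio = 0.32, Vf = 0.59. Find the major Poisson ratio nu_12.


nu_12 = nu_f*Vf + nu_m*(1-Vf) = 0.15*0.59 + 0.32*0.41 = 0.2197

0.2197


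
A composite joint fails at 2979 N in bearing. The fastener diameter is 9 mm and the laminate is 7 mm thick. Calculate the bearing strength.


sigma_br = F/(d*h) = 2979/(9*7) = 47.3 MPa

47.3 MPa


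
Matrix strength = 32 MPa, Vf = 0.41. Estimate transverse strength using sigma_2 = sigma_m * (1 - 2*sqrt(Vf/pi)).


factor = 1 - 2*sqrt(0.41/pi) = 0.2775
sigma_2 = 32 * 0.2775 = 8.88 MPa

8.88 MPa


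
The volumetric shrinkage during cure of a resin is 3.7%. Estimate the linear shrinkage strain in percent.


Linear shrinkage ≈ vol_shrink/3 = 3.7/3 = 1.233%

1.233%


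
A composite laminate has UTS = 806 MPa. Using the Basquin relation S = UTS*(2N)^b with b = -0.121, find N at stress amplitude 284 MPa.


N = 0.5 * (S/UTS)^(1/b) = 0.5 * (284/806)^(1/-0.121) = 2772.7435 cycles

2772.7435 cycles


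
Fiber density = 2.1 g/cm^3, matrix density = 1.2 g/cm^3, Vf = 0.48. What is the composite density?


rho_c = rho_f*Vf + rho_m*(1-Vf) = 2.1*0.48 + 1.2*0.52 = 1.632 g/cm^3

1.632 g/cm^3


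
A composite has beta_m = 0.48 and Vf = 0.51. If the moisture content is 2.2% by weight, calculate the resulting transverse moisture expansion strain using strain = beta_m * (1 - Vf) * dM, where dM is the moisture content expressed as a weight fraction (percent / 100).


dM = 2.2/100 = 0.022
strain = beta_m * (1-Vf) * dM = 0.48 * 0.49 * 0.022 = 0.0051744

0.0051744


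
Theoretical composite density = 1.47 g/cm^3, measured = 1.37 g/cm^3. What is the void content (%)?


Void% = (rho_theo - rho_actual)/rho_theo * 100 = (1.47 - 1.37)/1.47 * 100 = 6.8%

6.8%


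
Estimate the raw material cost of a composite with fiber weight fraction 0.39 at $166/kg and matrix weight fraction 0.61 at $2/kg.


Cost = cost_f*Wf + cost_m*Wm = 166*0.39 + 2*0.61 = $65.96/kg

$65.96/kg


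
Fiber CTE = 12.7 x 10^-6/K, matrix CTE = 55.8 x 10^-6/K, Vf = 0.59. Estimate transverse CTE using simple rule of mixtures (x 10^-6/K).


alpha_2 = alpha_f*Vf + alpha_m*(1-Vf) = 12.7*0.59 + 55.8*0.41 = 30.4 x 10^-6/K

30.4 x 10^-6/K


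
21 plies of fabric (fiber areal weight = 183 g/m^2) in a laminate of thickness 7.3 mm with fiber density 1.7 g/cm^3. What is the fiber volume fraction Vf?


Vf = n * FAW / (rho_f * h * 1000) = 21 * 183 / (1.7 * 7.3 * 1000) = 0.3097

0.3097


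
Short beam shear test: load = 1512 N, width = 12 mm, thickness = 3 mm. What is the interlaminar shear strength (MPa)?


ILSS = 3F/(4bh) = 3*1512/(4*12*3) = 31.5 MPa

31.5 MPa


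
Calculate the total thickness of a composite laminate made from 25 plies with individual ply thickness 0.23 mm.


h = n * t_ply = 25 * 0.23 = 5.75 mm

5.75 mm


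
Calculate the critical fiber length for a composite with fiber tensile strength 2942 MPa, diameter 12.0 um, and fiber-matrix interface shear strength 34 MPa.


Lc = sigma_f * d / (2 * tau_i) = 2942 * 12.0 / (2 * 34) = 519.2 um

519.2 um


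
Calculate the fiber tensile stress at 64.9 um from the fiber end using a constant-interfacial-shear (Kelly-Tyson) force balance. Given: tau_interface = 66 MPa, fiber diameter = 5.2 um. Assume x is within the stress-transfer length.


Force balance: sigma_f * (pi*d^2/4) = tau * (pi*d) * x  ->  sigma_f = 4 * tau * x / d
sigma_f = 4 * 66 * 64.9 / 5.2 = 3294.9 MPa

3294.9 MPa


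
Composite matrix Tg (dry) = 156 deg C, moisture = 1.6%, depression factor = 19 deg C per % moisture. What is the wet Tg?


Tg_wet = Tg_dry - k*moisture = 156 - 19*1.6 = 125.6 deg C

125.6 deg C


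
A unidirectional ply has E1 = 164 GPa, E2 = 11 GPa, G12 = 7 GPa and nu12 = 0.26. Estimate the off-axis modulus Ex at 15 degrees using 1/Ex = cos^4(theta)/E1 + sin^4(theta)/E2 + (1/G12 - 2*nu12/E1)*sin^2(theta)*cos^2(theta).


cos^4(15) = 0.870513, sin^4(15) = 0.004487, sin^2(15)*cos^2(15) = 0.0625
1/G12 - 2*nu12/E1 = 1/7 - 2*0.26/164 = 0.139686 GPa^-1
1/Ex = 0.870513/164 + 0.004487/11 + 0.139686*0.0625 = 0.0144463 GPa^-1
Ex = 69.22 GPa

69.22 GPa


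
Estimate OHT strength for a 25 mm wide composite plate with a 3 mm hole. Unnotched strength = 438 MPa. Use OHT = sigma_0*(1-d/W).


OHT = sigma_0*(1-d/W) = 438*(1-3/25) = 385.4 MPa

385.4 MPa


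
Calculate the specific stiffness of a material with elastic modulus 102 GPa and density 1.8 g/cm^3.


Specific stiffness = E/rho = 102/1.8 = 56.7 GPa/(g/cm^3)

56.7 GPa/(g/cm^3)


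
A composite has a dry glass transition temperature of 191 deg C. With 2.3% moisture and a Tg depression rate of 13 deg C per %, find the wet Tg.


Tg_wet = Tg_dry - k*moisture = 191 - 13*2.3 = 161.1 deg C

161.1 deg C


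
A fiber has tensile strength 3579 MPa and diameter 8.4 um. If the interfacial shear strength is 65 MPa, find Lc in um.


Lc = sigma_f * d / (2 * tau_i) = 3579 * 8.4 / (2 * 65) = 231.3 um

231.3 um


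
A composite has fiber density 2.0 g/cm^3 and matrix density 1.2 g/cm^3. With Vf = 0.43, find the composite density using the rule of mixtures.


rho_c = rho_f*Vf + rho_m*(1-Vf) = 2.0*0.43 + 1.2*0.57 = 1.544 g/cm^3

1.544 g/cm^3


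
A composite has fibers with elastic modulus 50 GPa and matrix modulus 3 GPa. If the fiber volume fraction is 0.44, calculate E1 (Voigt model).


E1 = Ef*Vf + Em*(1-Vf) = 50*0.44 + 3*0.56 = 23.68 GPa

23.68 GPa


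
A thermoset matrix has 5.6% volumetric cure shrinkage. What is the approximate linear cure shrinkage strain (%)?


Linear shrinkage ≈ vol_shrink/3 = 5.6/3 = 1.867%

1.867%


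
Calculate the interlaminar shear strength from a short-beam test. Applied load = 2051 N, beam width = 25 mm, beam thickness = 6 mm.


ILSS = 3F/(4bh) = 3*2051/(4*25*6) = 10.26 MPa

10.26 MPa


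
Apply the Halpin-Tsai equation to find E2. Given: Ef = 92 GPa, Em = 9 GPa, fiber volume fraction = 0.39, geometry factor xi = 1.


eta = (Ef/Em - 1)/(Ef/Em + xi) = (10.2222 - 1)/(10.2222 + 1) = 0.8218
E2 = Em*(1+xi*eta*Vf)/(1-eta*Vf) = 17.49 GPa

17.49 GPa


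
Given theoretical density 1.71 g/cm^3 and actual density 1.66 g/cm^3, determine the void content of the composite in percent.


Void% = (rho_theo - rho_actual)/rho_theo * 100 = (1.71 - 1.66)/1.71 * 100 = 2.92%

2.92%


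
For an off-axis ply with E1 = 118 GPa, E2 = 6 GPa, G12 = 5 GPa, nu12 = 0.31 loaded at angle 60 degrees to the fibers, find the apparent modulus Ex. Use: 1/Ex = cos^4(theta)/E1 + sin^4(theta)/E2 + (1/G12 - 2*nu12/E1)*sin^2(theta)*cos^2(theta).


cos^4(60) = 0.0625, sin^4(60) = 0.5625, sin^2(60)*cos^2(60) = 0.1875
1/G12 - 2*nu12/E1 = 1/5 - 2*0.31/118 = 0.194746 GPa^-1
1/Ex = 0.0625/118 + 0.5625/6 + 0.194746*0.1875 = 0.1307945 GPa^-1
Ex = 7.65 GPa

7.65 GPa


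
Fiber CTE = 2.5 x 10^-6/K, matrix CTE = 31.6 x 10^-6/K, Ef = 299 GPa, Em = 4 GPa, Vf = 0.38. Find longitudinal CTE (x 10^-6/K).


E1 = Ef*Vf + Em*(1-Vf) = 116.1
alpha_1 = (alpha_f*Ef*Vf + alpha_m*Em*(1-Vf))/E1 = 3.12 x 10^-6/K

3.12 x 10^-6/K


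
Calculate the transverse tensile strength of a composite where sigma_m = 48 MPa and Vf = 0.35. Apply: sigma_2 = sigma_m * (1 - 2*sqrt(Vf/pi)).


factor = 1 - 2*sqrt(0.35/pi) = 0.3324
sigma_2 = 48 * 0.3324 = 15.96 MPa

15.96 MPa


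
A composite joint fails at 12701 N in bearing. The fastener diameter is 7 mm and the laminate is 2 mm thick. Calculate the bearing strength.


sigma_br = F/(d*h) = 12701/(7*2) = 907.2 MPa

907.2 MPa


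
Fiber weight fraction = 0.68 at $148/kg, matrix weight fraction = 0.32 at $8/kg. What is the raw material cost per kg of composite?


Cost = cost_f*Wf + cost_m*Wm = 148*0.68 + 8*0.32 = $103.2/kg

$103.2/kg


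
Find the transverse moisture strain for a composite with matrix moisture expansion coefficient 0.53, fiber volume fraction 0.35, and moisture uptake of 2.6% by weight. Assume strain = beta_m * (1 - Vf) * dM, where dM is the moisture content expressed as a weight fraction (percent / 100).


dM = 2.6/100 = 0.026
strain = beta_m * (1-Vf) * dM = 0.53 * 0.65 * 0.026 = 0.008957

0.008957


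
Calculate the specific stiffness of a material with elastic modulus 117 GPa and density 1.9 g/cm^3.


Specific stiffness = E/rho = 117/1.9 = 61.6 GPa/(g/cm^3)

61.6 GPa/(g/cm^3)


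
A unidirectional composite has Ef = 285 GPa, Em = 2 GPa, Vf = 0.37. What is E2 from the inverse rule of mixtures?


1/E2 = Vf/Ef + (1-Vf)/Em = 0.37/285 + 0.63/2
E2 = 3.16 GPa

3.16 GPa


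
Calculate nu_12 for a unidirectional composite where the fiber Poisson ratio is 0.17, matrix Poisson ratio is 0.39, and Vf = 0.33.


nu_12 = nu_f*Vf + nu_m*(1-Vf) = 0.17*0.33 + 0.39*0.67 = 0.3174

0.3174


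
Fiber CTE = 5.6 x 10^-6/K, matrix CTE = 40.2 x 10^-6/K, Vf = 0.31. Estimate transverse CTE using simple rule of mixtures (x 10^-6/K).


alpha_2 = alpha_f*Vf + alpha_m*(1-Vf) = 5.6*0.31 + 40.2*0.69 = 29.5 x 10^-6/K

29.5 x 10^-6/K


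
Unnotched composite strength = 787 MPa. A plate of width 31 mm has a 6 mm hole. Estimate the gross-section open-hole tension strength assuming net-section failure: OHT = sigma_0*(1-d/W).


OHT = sigma_0*(1-d/W) = 787*(1-6/31) = 634.7 MPa

634.7 MPa


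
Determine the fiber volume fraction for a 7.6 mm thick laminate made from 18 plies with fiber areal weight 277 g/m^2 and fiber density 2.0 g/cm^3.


Vf = n * FAW / (rho_f * h * 1000) = 18 * 277 / (2.0 * 7.6 * 1000) = 0.328

0.328


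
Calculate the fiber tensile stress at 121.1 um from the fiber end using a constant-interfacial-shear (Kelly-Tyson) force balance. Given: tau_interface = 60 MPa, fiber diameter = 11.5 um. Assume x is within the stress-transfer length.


Force balance: sigma_f * (pi*d^2/4) = tau * (pi*d) * x  ->  sigma_f = 4 * tau * x / d
sigma_f = 4 * 60 * 121.1 / 11.5 = 2527.3 MPa

2527.3 MPa


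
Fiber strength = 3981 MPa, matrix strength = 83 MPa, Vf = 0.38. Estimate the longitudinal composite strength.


sigma_1 = sigma_f*Vf + sigma_m*(1-Vf) = 3981*0.38 + 83*0.62 = 1564.2 MPa

1564.2 MPa


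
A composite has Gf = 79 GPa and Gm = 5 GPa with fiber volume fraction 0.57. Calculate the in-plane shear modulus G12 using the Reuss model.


1/G12 = Vf/Gf + (1-Vf)/Gm = 0.57/79 + 0.43/5
G12 = 10.73 GPa

10.73 GPa


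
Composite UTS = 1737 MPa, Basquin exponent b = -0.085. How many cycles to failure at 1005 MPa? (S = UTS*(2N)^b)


N = 0.5 * (S/UTS)^(1/b) = 0.5 * (1005/1737)^(1/-0.085) = 312.3642 cycles

312.3642 cycles


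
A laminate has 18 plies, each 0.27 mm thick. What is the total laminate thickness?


h = n * t_ply = 18 * 0.27 = 4.86 mm

4.86 mm


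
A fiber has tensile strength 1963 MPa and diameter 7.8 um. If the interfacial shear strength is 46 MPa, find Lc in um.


Lc = sigma_f * d / (2 * tau_i) = 1963 * 7.8 / (2 * 46) = 166.4 um

166.4 um


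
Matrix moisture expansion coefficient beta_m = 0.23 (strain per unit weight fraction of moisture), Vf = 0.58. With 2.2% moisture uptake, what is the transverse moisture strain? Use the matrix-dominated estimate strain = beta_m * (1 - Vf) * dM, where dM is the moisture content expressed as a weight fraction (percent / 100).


dM = 2.2/100 = 0.022
strain = beta_m * (1-Vf) * dM = 0.23 * 0.42 * 0.022 = 0.0021252

0.0021252


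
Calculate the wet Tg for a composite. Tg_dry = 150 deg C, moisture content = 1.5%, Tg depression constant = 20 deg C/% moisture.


Tg_wet = Tg_dry - k*moisture = 150 - 20*1.5 = 120.0 deg C

120.0 deg C


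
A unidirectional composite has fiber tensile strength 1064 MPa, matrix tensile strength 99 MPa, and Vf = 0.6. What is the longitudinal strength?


sigma_1 = sigma_f*Vf + sigma_m*(1-Vf) = 1064*0.6 + 99*0.4 = 678.0 MPa

678.0 MPa


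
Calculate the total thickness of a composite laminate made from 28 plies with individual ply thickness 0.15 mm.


h = n * t_ply = 28 * 0.15 = 4.2 mm

4.2 mm


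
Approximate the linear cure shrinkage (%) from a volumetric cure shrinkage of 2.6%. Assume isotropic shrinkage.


Linear shrinkage ≈ vol_shrink/3 = 2.6/3 = 0.867%

0.867%


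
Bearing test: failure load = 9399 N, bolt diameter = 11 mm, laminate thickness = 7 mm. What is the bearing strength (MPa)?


sigma_br = F/(d*h) = 9399/(11*7) = 122.1 MPa

122.1 MPa


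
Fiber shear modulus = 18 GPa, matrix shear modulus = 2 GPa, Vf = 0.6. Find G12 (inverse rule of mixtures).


1/G12 = Vf/Gf + (1-Vf)/Gm = 0.6/18 + 0.4/2
G12 = 4.29 GPa

4.29 GPa


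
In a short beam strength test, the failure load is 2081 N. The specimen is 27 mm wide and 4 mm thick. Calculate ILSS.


ILSS = 3F/(4bh) = 3*2081/(4*27*4) = 14.45 MPa

14.45 MPa


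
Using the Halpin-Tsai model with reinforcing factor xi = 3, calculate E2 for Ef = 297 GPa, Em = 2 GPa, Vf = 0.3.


eta = (Ef/Em - 1)/(Ef/Em + xi) = (148.5 - 1)/(148.5 + 3) = 0.9736
E2 = Em*(1+xi*eta*Vf)/(1-eta*Vf) = 5.3 GPa

5.3 GPa


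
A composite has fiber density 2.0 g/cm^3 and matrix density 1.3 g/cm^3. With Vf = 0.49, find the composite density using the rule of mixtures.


rho_c = rho_f*Vf + rho_m*(1-Vf) = 2.0*0.49 + 1.3*0.51 = 1.643 g/cm^3

1.643 g/cm^3


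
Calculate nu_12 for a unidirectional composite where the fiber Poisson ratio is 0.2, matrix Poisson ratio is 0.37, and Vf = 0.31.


nu_12 = nu_f*Vf + nu_m*(1-Vf) = 0.2*0.31 + 0.37*0.69 = 0.3173

0.3173


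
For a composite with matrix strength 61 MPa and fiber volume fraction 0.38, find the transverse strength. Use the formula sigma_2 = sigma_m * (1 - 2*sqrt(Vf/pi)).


factor = 1 - 2*sqrt(0.38/pi) = 0.3044
sigma_2 = 61 * 0.3044 = 18.57 MPa

18.57 MPa


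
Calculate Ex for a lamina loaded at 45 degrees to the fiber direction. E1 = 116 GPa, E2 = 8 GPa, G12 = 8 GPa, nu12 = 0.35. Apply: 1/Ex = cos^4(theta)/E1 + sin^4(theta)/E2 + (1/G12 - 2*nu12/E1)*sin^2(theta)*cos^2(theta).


cos^4(45) = 0.25, sin^4(45) = 0.25, sin^2(45)*cos^2(45) = 0.25
1/G12 - 2*nu12/E1 = 1/8 - 2*0.35/116 = 0.118966 GPa^-1
1/Ex = 0.25/116 + 0.25/8 + 0.118966*0.25 = 0.0631466 GPa^-1
Ex = 15.84 GPa

15.84 GPa


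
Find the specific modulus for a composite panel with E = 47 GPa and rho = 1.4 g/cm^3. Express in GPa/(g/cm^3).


Specific stiffness = E/rho = 47/1.4 = 33.6 GPa/(g/cm^3)

33.6 GPa/(g/cm^3)


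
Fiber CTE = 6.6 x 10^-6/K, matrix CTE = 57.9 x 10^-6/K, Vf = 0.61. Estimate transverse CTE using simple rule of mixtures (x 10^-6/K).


alpha_2 = alpha_f*Vf + alpha_m*(1-Vf) = 6.6*0.61 + 57.9*0.39 = 26.6 x 10^-6/K

26.6 x 10^-6/K


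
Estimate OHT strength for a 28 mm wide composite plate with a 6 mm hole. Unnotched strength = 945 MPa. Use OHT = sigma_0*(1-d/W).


OHT = sigma_0*(1-d/W) = 945*(1-6/28) = 742.5 MPa

742.5 MPa


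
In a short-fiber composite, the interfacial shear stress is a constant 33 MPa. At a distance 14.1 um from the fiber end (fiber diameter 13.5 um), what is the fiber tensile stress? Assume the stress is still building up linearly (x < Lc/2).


Force balance: sigma_f * (pi*d^2/4) = tau * (pi*d) * x  ->  sigma_f = 4 * tau * x / d
sigma_f = 4 * 33 * 14.1 / 13.5 = 137.9 MPa

137.9 MPa


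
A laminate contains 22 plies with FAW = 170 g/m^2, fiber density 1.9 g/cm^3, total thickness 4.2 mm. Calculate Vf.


Vf = n * FAW / (rho_f * h * 1000) = 22 * 170 / (1.9 * 4.2 * 1000) = 0.4687

0.4687


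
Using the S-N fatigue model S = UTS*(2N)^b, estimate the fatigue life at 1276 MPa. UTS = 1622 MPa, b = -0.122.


N = 0.5 * (S/UTS)^(1/b) = 0.5 * (1276/1622)^(1/-0.122) = 3.5733 cycles

3.5733 cycles


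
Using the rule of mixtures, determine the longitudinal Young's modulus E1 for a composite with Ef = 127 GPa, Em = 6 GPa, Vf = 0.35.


E1 = Ef*Vf + Em*(1-Vf) = 127*0.35 + 6*0.65 = 48.35 GPa

48.35 GPa


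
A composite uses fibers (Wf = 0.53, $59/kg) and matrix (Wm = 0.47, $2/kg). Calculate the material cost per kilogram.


Cost = cost_f*Wf + cost_m*Wm = 59*0.53 + 2*0.47 = $32.21/kg

$32.21/kg


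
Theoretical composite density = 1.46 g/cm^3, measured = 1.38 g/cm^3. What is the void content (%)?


Void% = (rho_theo - rho_actual)/rho_theo * 100 = (1.46 - 1.38)/1.46 * 100 = 5.48%

5.48%


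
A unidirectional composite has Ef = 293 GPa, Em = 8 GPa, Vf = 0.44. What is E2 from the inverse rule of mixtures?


1/E2 = Vf/Ef + (1-Vf)/Em = 0.44/293 + 0.56/8
E2 = 13.99 GPa

13.99 GPa


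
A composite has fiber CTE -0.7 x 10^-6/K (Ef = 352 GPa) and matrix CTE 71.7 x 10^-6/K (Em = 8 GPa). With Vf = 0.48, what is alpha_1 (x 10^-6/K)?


E1 = Ef*Vf + Em*(1-Vf) = 173.12
alpha_1 = (alpha_f*Ef*Vf + alpha_m*Em*(1-Vf))/E1 = 1.04 x 10^-6/K

1.04 x 10^-6/K


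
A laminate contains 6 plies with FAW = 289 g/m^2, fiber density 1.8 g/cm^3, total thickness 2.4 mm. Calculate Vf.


Vf = n * FAW / (rho_f * h * 1000) = 6 * 289 / (1.8 * 2.4 * 1000) = 0.4014

0.4014


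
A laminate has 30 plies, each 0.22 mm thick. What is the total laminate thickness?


h = n * t_ply = 30 * 0.22 = 6.6 mm

6.6 mm


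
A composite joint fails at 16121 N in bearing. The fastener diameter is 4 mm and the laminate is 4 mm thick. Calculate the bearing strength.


sigma_br = F/(d*h) = 16121/(4*4) = 1007.6 MPa

1007.6 MPa


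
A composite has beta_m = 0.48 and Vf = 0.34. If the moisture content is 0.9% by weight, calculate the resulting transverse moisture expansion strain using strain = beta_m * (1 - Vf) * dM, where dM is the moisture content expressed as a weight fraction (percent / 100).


dM = 0.9/100 = 0.009
strain = beta_m * (1-Vf) * dM = 0.48 * 0.66 * 0.009 = 0.0028512

0.0028512


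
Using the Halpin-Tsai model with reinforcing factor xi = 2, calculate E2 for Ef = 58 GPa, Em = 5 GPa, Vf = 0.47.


eta = (Ef/Em - 1)/(Ef/Em + xi) = (11.6 - 1)/(11.6 + 2) = 0.7794
E2 = Em*(1+xi*eta*Vf)/(1-eta*Vf) = 13.67 GPa

13.67 GPa


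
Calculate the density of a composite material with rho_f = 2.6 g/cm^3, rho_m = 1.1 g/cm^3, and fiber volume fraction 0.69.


rho_c = rho_f*Vf + rho_m*(1-Vf) = 2.6*0.69 + 1.1*0.31 = 2.135 g/cm^3

2.135 g/cm^3


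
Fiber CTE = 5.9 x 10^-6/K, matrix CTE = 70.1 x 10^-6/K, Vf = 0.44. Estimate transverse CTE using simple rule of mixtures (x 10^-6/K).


alpha_2 = alpha_f*Vf + alpha_m*(1-Vf) = 5.9*0.44 + 70.1*0.56 = 41.9 x 10^-6/K

41.9 x 10^-6/K


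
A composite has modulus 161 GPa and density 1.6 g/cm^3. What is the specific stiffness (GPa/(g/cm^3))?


Specific stiffness = E/rho = 161/1.6 = 100.6 GPa/(g/cm^3)

100.6 GPa/(g/cm^3)


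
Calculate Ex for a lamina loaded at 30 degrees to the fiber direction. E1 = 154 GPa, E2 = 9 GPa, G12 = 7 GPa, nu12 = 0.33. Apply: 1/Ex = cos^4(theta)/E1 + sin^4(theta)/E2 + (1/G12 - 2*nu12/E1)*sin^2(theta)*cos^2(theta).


cos^4(30) = 0.5625, sin^4(30) = 0.0625, sin^2(30)*cos^2(30) = 0.1875
1/G12 - 2*nu12/E1 = 1/7 - 2*0.33/154 = 0.138571 GPa^-1
1/Ex = 0.5625/154 + 0.0625/9 + 0.138571*0.1875 = 0.0365792 GPa^-1
Ex = 27.34 GPa

27.34 GPa


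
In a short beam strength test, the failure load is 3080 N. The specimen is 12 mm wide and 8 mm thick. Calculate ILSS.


ILSS = 3F/(4bh) = 3*3080/(4*12*8) = 24.06 MPa

24.06 MPa


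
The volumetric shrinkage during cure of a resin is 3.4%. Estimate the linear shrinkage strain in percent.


Linear shrinkage ≈ vol_shrink/3 = 3.4/3 = 1.133%

1.133%


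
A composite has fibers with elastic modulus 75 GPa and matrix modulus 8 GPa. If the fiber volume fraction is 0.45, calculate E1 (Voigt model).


E1 = Ef*Vf + Em*(1-Vf) = 75*0.45 + 8*0.55 = 38.15 GPa

38.15 GPa


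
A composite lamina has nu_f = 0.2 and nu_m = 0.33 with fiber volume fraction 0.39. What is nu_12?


nu_12 = nu_f*Vf + nu_m*(1-Vf) = 0.2*0.39 + 0.33*0.61 = 0.2793

0.2793


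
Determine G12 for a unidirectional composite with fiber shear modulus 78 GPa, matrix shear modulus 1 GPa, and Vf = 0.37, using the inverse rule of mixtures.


1/G12 = Vf/Gf + (1-Vf)/Gm = 0.37/78 + 0.63/1
G12 = 1.58 GPa

1.58 GPa


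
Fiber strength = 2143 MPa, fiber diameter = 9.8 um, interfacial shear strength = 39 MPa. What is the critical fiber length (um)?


Lc = sigma_f * d / (2 * tau_i) = 2143 * 9.8 / (2 * 39) = 269.2 um

269.2 um


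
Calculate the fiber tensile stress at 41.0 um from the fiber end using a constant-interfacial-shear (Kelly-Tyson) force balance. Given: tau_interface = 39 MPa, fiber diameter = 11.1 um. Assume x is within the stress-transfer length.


Force balance: sigma_f * (pi*d^2/4) = tau * (pi*d) * x  ->  sigma_f = 4 * tau * x / d
sigma_f = 4 * 39 * 41.0 / 11.1 = 576.2 MPa

576.2 MPa


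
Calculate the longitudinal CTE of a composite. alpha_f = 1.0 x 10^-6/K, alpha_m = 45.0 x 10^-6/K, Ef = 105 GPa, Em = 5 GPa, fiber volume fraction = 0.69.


E1 = Ef*Vf + Em*(1-Vf) = 74.0
alpha_1 = (alpha_f*Ef*Vf + alpha_m*Em*(1-Vf))/E1 = 1.92 x 10^-6/K

1.92 x 10^-6/K


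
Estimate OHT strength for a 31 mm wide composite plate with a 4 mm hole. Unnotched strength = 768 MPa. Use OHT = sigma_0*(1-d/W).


OHT = sigma_0*(1-d/W) = 768*(1-4/31) = 668.9 MPa

668.9 MPa


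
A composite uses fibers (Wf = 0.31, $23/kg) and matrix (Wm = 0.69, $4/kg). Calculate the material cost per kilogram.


Cost = cost_f*Wf + cost_m*Wm = 23*0.31 + 4*0.69 = $9.89/kg

$9.89/kg


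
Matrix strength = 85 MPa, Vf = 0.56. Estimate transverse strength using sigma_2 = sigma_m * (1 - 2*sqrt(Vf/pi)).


factor = 1 - 2*sqrt(0.56/pi) = 0.1556
sigma_2 = 85 * 0.1556 = 13.23 MPa

13.23 MPa


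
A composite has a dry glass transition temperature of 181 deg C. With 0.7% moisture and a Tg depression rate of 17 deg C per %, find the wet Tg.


Tg_wet = Tg_dry - k*moisture = 181 - 17*0.7 = 169.1 deg C

169.1 deg C


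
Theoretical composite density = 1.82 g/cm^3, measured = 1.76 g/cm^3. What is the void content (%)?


Void% = (rho_theo - rho_actual)/rho_theo * 100 = (1.82 - 1.76)/1.82 * 100 = 3.3%

3.3%


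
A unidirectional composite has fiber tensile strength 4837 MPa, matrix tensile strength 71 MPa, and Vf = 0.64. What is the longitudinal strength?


sigma_1 = sigma_f*Vf + sigma_m*(1-Vf) = 4837*0.64 + 71*0.36 = 3121.2 MPa

3121.2 MPa


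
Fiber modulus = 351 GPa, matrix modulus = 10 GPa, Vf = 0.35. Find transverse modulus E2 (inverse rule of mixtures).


1/E2 = Vf/Ef + (1-Vf)/Em = 0.35/351 + 0.65/10
E2 = 15.15 GPa

15.15 GPa


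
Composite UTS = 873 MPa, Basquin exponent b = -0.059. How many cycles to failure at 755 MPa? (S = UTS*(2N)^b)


N = 0.5 * (S/UTS)^(1/b) = 0.5 * (755/873)^(1/-0.059) = 5.8601 cycles

5.8601 cycles


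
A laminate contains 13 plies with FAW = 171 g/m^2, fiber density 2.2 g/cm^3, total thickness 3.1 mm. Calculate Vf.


Vf = n * FAW / (rho_f * h * 1000) = 13 * 171 / (2.2 * 3.1 * 1000) = 0.326

0.326


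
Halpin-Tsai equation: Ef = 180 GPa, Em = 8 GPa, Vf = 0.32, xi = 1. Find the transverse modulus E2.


eta = (Ef/Em - 1)/(Ef/Em + xi) = (22.5 - 1)/(22.5 + 1) = 0.9149
E2 = Em*(1+xi*eta*Vf)/(1-eta*Vf) = 14.62 GPa

14.62 GPa


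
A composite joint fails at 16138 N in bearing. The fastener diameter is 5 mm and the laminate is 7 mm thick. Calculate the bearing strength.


sigma_br = F/(d*h) = 16138/(5*7) = 461.1 MPa

461.1 MPa


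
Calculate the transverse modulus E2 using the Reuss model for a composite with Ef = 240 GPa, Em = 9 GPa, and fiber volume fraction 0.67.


1/E2 = Vf/Ef + (1-Vf)/Em = 0.67/240 + 0.33/9
E2 = 25.34 GPa

25.34 GPa


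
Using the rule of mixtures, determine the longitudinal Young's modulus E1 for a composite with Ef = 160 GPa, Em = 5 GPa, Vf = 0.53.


E1 = Ef*Vf + Em*(1-Vf) = 160*0.53 + 5*0.47 = 87.15 GPa

87.15 GPa


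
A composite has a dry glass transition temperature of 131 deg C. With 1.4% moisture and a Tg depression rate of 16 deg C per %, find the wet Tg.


Tg_wet = Tg_dry - k*moisture = 131 - 16*1.4 = 108.6 deg C

108.6 deg C


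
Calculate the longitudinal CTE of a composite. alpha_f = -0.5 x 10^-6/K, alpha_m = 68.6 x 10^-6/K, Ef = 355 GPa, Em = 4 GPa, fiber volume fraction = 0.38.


E1 = Ef*Vf + Em*(1-Vf) = 137.38
alpha_1 = (alpha_f*Ef*Vf + alpha_m*Em*(1-Vf))/E1 = 0.75 x 10^-6/K

0.75 x 10^-6/K


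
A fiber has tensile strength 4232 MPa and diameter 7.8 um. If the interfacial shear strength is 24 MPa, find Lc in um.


Lc = sigma_f * d / (2 * tau_i) = 4232 * 7.8 / (2 * 24) = 687.7 um

687.7 um


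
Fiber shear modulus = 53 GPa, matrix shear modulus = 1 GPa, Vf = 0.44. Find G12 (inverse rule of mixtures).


1/G12 = Vf/Gf + (1-Vf)/Gm = 0.44/53 + 0.56/1
G12 = 1.76 GPa

1.76 GPa


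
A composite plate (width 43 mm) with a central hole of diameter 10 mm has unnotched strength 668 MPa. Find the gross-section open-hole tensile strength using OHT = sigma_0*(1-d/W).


OHT = sigma_0*(1-d/W) = 668*(1-10/43) = 512.7 MPa

512.7 MPa


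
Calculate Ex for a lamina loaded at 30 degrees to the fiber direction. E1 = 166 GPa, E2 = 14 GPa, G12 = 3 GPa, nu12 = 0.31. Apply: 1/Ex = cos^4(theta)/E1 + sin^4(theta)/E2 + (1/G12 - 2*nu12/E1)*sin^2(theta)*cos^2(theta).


cos^4(30) = 0.5625, sin^4(30) = 0.0625, sin^2(30)*cos^2(30) = 0.1875
1/G12 - 2*nu12/E1 = 1/3 - 2*0.31/166 = 0.329598 GPa^-1
1/Ex = 0.5625/166 + 0.0625/14 + 0.329598*0.1875 = 0.0696525 GPa^-1
Ex = 14.36 GPa

14.36 GPa


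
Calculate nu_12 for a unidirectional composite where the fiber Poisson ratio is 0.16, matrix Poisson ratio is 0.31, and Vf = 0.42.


nu_12 = nu_f*Vf + nu_m*(1-Vf) = 0.16*0.42 + 0.31*0.58 = 0.247

0.247


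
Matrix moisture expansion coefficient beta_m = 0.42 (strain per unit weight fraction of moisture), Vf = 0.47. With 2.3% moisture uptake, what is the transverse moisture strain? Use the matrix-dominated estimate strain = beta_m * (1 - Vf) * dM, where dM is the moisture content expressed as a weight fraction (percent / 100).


dM = 2.3/100 = 0.023
strain = beta_m * (1-Vf) * dM = 0.42 * 0.53 * 0.023 = 0.0051198

0.0051198


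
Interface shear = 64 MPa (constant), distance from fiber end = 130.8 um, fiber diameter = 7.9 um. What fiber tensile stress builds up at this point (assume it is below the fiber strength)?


Force balance: sigma_f * (pi*d^2/4) = tau * (pi*d) * x  ->  sigma_f = 4 * tau * x / d
sigma_f = 4 * 64 * 130.8 / 7.9 = 4238.6 MPa

4238.6 MPa


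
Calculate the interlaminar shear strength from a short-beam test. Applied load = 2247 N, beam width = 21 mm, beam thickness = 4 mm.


ILSS = 3F/(4bh) = 3*2247/(4*21*4) = 20.06 MPa

20.06 MPa


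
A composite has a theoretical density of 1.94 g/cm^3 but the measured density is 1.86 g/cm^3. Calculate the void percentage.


Void% = (rho_theo - rho_actual)/rho_theo * 100 = (1.94 - 1.86)/1.94 * 100 = 4.12%

4.12%


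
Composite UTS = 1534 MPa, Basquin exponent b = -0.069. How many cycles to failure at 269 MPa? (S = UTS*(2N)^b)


N = 0.5 * (S/UTS)^(1/b) = 0.5 * (269/1534)^(1/-0.069) = 4.5347e+10 cycles

4.5347e+10 cycles


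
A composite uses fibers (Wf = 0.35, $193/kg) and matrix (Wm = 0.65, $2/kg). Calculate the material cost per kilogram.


Cost = cost_f*Wf + cost_m*Wm = 193*0.35 + 2*0.65 = $68.85/kg

$68.85/kg


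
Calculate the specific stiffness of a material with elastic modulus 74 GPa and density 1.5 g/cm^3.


Specific stiffness = E/rho = 74/1.5 = 49.3 GPa/(g/cm^3)

49.3 GPa/(g/cm^3)


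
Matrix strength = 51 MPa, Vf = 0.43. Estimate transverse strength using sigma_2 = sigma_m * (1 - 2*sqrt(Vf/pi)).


factor = 1 - 2*sqrt(0.43/pi) = 0.2601
sigma_2 = 51 * 0.2601 = 13.26 MPa

13.26 MPa


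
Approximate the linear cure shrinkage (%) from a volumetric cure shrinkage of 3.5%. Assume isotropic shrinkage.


Linear shrinkage ≈ vol_shrink/3 = 3.5/3 = 1.167%

1.167%


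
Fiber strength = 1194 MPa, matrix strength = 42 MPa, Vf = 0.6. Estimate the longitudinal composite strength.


sigma_1 = sigma_f*Vf + sigma_m*(1-Vf) = 1194*0.6 + 42*0.4 = 733.2 MPa

733.2 MPa


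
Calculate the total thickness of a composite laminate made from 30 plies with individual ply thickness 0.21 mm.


h = n * t_ply = 30 * 0.21 = 6.3 mm

6.3 mm


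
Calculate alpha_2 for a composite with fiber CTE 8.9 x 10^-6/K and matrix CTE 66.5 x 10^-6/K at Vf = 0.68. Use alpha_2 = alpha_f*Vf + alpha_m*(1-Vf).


alpha_2 = alpha_f*Vf + alpha_m*(1-Vf) = 8.9*0.68 + 66.5*0.32 = 27.3 x 10^-6/K

27.3 x 10^-6/K


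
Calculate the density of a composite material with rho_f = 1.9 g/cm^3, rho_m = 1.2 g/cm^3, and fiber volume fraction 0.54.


rho_c = rho_f*Vf + rho_m*(1-Vf) = 1.9*0.54 + 1.2*0.46 = 1.578 g/cm^3

1.578 g/cm^3


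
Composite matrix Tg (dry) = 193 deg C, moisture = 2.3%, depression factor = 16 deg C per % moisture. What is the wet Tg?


Tg_wet = Tg_dry - k*moisture = 193 - 16*2.3 = 156.2 deg C

156.2 deg C


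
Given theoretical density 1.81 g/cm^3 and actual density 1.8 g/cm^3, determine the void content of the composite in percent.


Void% = (rho_theo - rho_actual)/rho_theo * 100 = (1.81 - 1.8)/1.81 * 100 = 0.55%

0.55%


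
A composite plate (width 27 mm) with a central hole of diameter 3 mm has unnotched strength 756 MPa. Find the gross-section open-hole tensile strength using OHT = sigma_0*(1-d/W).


OHT = sigma_0*(1-d/W) = 756*(1-3/27) = 672.0 MPa

672.0 MPa


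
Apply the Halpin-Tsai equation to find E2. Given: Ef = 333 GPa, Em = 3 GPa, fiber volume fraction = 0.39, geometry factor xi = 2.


eta = (Ef/Em - 1)/(Ef/Em + xi) = (111.0 - 1)/(111.0 + 2) = 0.9735
E2 = Em*(1+xi*eta*Vf)/(1-eta*Vf) = 8.51 GPa

8.51 GPa


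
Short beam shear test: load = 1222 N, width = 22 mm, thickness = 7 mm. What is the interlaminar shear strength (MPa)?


ILSS = 3F/(4bh) = 3*1222/(4*22*7) = 5.95 MPa

5.95 MPa


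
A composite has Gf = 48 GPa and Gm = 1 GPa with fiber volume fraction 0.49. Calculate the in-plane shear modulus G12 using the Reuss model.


1/G12 = Vf/Gf + (1-Vf)/Gm = 0.49/48 + 0.51/1
G12 = 1.92 GPa

1.92 GPa


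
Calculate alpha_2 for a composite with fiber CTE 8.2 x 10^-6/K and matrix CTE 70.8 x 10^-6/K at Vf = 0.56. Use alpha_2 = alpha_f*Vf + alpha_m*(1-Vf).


alpha_2 = alpha_f*Vf + alpha_m*(1-Vf) = 8.2*0.56 + 70.8*0.44 = 35.7 x 10^-6/K

35.7 x 10^-6/K


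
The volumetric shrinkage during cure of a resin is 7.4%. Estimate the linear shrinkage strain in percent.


Linear shrinkage ≈ vol_shrink/3 = 7.4/3 = 2.467%

2.467%


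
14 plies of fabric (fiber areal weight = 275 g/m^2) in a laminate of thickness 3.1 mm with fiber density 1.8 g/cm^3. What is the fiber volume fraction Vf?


Vf = n * FAW / (rho_f * h * 1000) = 14 * 275 / (1.8 * 3.1 * 1000) = 0.69

0.69


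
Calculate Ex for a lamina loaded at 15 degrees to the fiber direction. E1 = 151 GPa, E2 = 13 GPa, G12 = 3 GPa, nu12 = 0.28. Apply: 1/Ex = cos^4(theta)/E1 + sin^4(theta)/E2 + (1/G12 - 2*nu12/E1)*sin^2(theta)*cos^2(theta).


cos^4(15) = 0.870513, sin^4(15) = 0.004487, sin^2(15)*cos^2(15) = 0.0625
1/G12 - 2*nu12/E1 = 1/3 - 2*0.28/151 = 0.329625 GPa^-1
1/Ex = 0.870513/151 + 0.004487/13 + 0.329625*0.0625 = 0.0267117 GPa^-1
Ex = 37.44 GPa

37.44 GPa
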